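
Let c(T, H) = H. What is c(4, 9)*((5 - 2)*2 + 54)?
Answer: 540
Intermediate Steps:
c(4, 9)*((5 - 2)*2 + 54) = 9*((5 - 2)*2 + 54) = 9*(3*2 + 54) = 9*(6 + 54) = 9*60 = 540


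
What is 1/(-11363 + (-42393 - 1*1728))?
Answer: -1/55484 ≈ -1.8023e-5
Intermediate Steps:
1/(-11363 + (-42393 - 1*1728)) = 1/(-11363 + (-42393 - 1728)) = 1/(-11363 - 44121) = 1/(-55484) = -1/55484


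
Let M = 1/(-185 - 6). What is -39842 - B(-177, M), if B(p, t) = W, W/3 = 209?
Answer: -40469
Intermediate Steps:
W = 627 (W = 3*209 = 627)
M = -1/191 (M = 1/(-191) = -1/191 ≈ -0.0052356)
B(p, t) = 627
-39842 - B(-177, M) = -39842 - 1*627 = -39842 - 627 = -40469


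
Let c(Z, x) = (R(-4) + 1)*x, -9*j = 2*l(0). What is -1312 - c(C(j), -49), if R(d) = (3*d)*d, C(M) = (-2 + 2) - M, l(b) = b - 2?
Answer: 1089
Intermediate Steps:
l(b) = -2 + b
j = 4/9 (j = -2*(-2 + 0)/9 = -2*(-2)/9 = -1/9*(-4) = 4/9 ≈ 0.44444)
C(M) = -M (C(M) = 0 - M = -M)
R(d) = 3*d**2
c(Z, x) = 49*x (c(Z, x) = (3*(-4)**2 + 1)*x = (3*16 + 1)*x = (48 + 1)*x = 49*x)
-1312 - c(C(j), -49) = -1312 - 49*(-49) = -1312 - 1*(-2401) = -1312 + 2401 = 1089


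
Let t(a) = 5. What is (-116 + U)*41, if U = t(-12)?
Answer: -4551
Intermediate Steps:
U = 5
(-116 + U)*41 = (-116 + 5)*41 = -111*41 = -4551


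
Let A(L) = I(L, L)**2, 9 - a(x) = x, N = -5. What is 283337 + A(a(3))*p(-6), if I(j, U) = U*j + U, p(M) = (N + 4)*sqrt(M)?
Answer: 283337 - 1764*I*sqrt(6) ≈ 2.8334e+5 - 4320.9*I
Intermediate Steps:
a(x) = 9 - x
p(M) = -sqrt(M) (p(M) = (-5 + 4)*sqrt(M) = -sqrt(M))
I(j, U) = U + U*j
A(L) = L**2*(1 + L)**2 (A(L) = (L*(1 + L))**2 = L**2*(1 + L)**2)
283337 + A(a(3))*p(-6) = 283337 + ((9 - 1*3)**2*(1 + (9 - 1*3))**2)*(-sqrt(-6)) = 283337 + ((9 - 3)**2*(1 + (9 - 3))**2)*(-I*sqrt(6)) = 283337 + (6**2*(1 + 6)**2)*(-I*sqrt(6)) = 283337 + (36*7**2)*(-I*sqrt(6)) = 283337 + (36*49)*(-I*sqrt(6)) = 283337 + 1764*(-I*sqrt(6)) = 283337 - 1764*I*sqrt(6)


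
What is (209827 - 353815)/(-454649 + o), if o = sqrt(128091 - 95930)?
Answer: 5455333351/17225473420 + 11999*sqrt(32161)/17225473420 ≈ 0.31683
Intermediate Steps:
o = sqrt(32161) ≈ 179.33
(209827 - 353815)/(-454649 + o) = (209827 - 353815)/(-454649 + sqrt(32161)) = -143988/(-454649 + sqrt(32161))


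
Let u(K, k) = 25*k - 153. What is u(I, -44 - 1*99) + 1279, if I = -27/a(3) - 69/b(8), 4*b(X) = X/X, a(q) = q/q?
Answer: -2449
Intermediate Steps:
a(q) = 1
b(X) = ¼ (b(X) = (X/X)/4 = (¼)*1 = ¼)
I = -303 (I = -27/1 - 69/¼ = -27*1 - 69*4 = -27 - 276 = -303)
u(K, k) = -153 + 25*k
u(I, -44 - 1*99) + 1279 = (-153 + 25*(-44 - 1*99)) + 1279 = (-153 + 25*(-44 - 99)) + 1279 = (-153 + 25*(-143)) + 1279 = (-153 - 3575) + 1279 = -3728 + 1279 = -2449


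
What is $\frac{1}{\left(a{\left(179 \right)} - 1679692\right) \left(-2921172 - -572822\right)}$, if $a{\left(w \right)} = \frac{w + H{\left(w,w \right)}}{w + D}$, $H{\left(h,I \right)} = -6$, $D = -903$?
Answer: $\frac{362}{1427910907500675} \approx 2.5352 \cdot 10^{-13}$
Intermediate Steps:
$a{\left(w \right)} = \frac{-6 + w}{-903 + w}$ ($a{\left(w \right)} = \frac{w - 6}{w - 903} = \frac{-6 + w}{-903 + w}$)
$\frac{1}{\left(a{\left(179 \right)} - 1679692\right) \left(-2921172 - -572822\right)} = \frac{1}{\left(\frac{-6 + 179}{-903 + 179} - 1679692\right) \left(-2921172 - -572822\right)} = \frac{1}{\left(\frac{1}{-724} \cdot 173 - 1679692\right) \left(-2921172 + 572822\right)} = \frac{1}{\left(\left(- \frac{1}{724}\right) 173 - 1679692\right) \left(-2348350\right)} = \frac{1}{- \frac{173}{724} - 1679692} \left(- \frac{1}{2348350}\right) = \frac{1}{- \frac{1216097181}{724}} \left(- \frac{1}{2348350}\right) = \left(- \frac{724}{1216097181}\right) \left(- \frac{1}{2348350}\right) = \frac{362}{1427910907500675}$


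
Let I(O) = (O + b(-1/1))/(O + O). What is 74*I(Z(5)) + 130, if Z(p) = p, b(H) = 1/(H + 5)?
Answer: 3377/20 ≈ 168.85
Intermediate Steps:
b(H) = 1/(5 + H)
I(O) = (¼ + O)/(2*O) (I(O) = (O + 1/(5 - 1/1))/(O + O) = (O + 1/(5 - 1*1))/((2*O)) = (O + 1/(5 - 1))*(1/(2*O)) = (O + 1/4)*(1/(2*O)) = (O + ¼)*(1/(2*O)) = (¼ + O)*(1/(2*O)) = (¼ + O)/(2*O))
74*I(Z(5)) + 130 = 74*((⅛)*(1 + 4*5)/5) + 130 = 74*((⅛)*(⅕)*(1 + 20)) + 130 = 74*((⅛)*(⅕)*21) + 130 = 74*(21/40) + 130 = 777/20 + 130 = 3377/20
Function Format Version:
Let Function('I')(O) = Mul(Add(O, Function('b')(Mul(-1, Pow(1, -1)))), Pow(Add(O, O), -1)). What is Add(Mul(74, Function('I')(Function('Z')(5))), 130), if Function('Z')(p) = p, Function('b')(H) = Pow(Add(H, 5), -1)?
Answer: Rational(3377, 20) ≈ 168.85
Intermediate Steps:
Function('b')(H) = Pow(Add(5, H), -1)
Function('I')(O) = Mul(Rational(1, 2), Pow(O, -1), Add(Rational(1, 4), O)) (Function('I')(O) = Mul(Add(O, Pow(Add(5, Mul(-1, Pow(1, -1))), -1)), Pow(Add(O, O), -1)) = Mul(Add(O, Pow(Add(5, Mul(-1, 1)), -1)), Pow(Mul(2, O), -1)) = Mul(Add(O, Pow(Add(5, -1), -1)), Mul(Rational(1, 2), Pow(O, -1))) = Mul(Add(O, Pow(4, -1)), Mul(Rational(1, 2), Pow(O, -1))) = Mul(Add(O, Rational(1, 4)), Mul(Rational(1, 2), Pow(O, -1))) = Mul(Add(Rational(1, 4), O), Mul(Rational(1, 2), Pow(O, -1))) = Mul(Rational(1, 2), Pow(O, -1), Add(Rational(1, 4), O)))
Add(Mul(74, Function('I')(Function('Z')(5))), 130) = Add(Mul(74, Mul(Rational(1, 8), Pow(5, -1), Add(1, Mul(4, 5)))), 130) = Add(Mul(74, Mul(Rational(1, 8), Rational(1, 5), Add(1, 20))), 130) = Add(Mul(74, Mul(Rational(1, 8), Rational(1, 5), 21)), 130) = Add(Mul(74, Rational(21, 40)), 130) = Add(Rational(777, 20), 130) = Rational(3377, 20)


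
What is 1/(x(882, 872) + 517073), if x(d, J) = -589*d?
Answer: -1/2425 ≈ -0.00041237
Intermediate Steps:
1/(x(882, 872) + 517073) = 1/(-589*882 + 517073) = 1/(-519498 + 517073) = 1/(-2425) = -1/2425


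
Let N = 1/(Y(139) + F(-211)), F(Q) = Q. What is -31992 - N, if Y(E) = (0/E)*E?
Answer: -6750311/211 ≈ -31992.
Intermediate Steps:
Y(E) = 0 (Y(E) = 0*E = 0)
N = -1/211 (N = 1/(0 - 211) = 1/(-211) = -1/211 ≈ -0.0047393)
-31992 - N = -31992 - 1*(-1/211) = -31992 + 1/211 = -6750311/211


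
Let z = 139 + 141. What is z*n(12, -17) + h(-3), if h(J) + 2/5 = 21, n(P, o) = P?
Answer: 16903/5 ≈ 3380.6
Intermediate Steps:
h(J) = 103/5 (h(J) = -⅖ + 21 = 103/5)
z = 280
z*n(12, -17) + h(-3) = 280*12 + 103/5 = 3360 + 103/5 = 16903/5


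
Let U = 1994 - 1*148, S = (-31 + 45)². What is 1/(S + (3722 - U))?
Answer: 1/2072 ≈ 0.00048263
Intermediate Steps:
S = 196 (S = 14² = 196)
U = 1846 (U = 1994 - 148 = 1846)
1/(S + (3722 - U)) = 1/(196 + (3722 - 1*1846)) = 1/(196 + (3722 - 1846)) = 1/(196 + 1876) = 1/2072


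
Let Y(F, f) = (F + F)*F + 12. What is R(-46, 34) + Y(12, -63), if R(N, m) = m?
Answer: 334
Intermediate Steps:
Y(F, f) = 12 + 2*F**2 (Y(F, f) = (2*F)*F + 12 = 2*F**2 + 12 = 12 + 2*F**2)
R(-46, 34) + Y(12, -63) = 34 + (12 + 2*12**2) = 34 + (12 + 2*144) = 34 + (12 + 288) = 34 + 300 = 334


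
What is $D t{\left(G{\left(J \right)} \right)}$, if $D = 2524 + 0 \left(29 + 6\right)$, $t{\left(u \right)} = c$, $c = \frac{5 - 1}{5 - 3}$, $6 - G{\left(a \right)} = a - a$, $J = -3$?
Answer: $5048$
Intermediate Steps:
$G{\left(a \right)} = 6$ ($G{\left(a \right)} = 6 - \left(a - a\right) = 6 - 0 = 6 + 0 = 6$)
$c = 2$ ($c = \frac{4}{2} = 4 \cdot \frac{1}{2} = 2$)
$t{\left(u \right)} = 2$
$D = 2524$ ($D = 2524 + 0 \cdot 35 = 2524 + 0 = 2524$)
$D t{\left(G{\left(J \right)} \right)} = 2524 \cdot 2 = 5048$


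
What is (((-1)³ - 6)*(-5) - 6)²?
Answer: 841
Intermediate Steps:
(((-1)³ - 6)*(-5) - 6)² = ((-1 - 6)*(-5) - 6)² = (-7*(-5) - 6)² = (35 - 6)² = 29² = 841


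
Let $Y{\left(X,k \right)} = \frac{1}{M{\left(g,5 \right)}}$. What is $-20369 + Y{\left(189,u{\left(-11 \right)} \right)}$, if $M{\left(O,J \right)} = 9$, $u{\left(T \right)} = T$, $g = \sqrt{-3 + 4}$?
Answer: $- \frac{183320}{9} \approx -20369.0$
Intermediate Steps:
$g = 1$ ($g = \sqrt{1} = 1$)
$Y{\left(X,k \right)} = \frac{1}{9}$
$-20369 + Y{\left(189,u{\left(-11 \right)} \right)} = -20369 + \frac{1}{9} = - \frac{183320}{9}$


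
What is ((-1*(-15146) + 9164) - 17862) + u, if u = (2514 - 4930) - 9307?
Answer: -5275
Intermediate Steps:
u = -11723 (u = -2416 - 9307 = -11723)
((-1*(-15146) + 9164) - 17862) + u = ((-1*(-15146) + 9164) - 17862) - 11723 = ((15146 + 9164) - 17862) - 11723 = (24310 - 17862) - 11723 = 6448 - 11723 = -5275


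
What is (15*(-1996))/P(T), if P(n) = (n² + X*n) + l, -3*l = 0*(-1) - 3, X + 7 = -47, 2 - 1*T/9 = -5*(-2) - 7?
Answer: -7485/142 ≈ -52.711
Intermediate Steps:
T = -9 (T = 18 - 9*(-5*(-2) - 7) = 18 - 9*(10 - 7) = 18 - 9*3 = 18 - 27 = -9)
X = -54 (X = -7 - 47 = -54)
l = 1 (l = -(0*(-1) - 3)/3 = -(0 - 3)/3 = -⅓*(-3) = 1)
P(n) = 1 + n² - 54*n (P(n) = (n² - 54*n) + 1 = 1 + n² - 54*n)
(15*(-1996))/P(T) = (15*(-1996))/(1 + (-9)² - 54*(-9)) = -29940/(1 + 81 + 486) = -29940/568 = -29940*1/568 = -7485/142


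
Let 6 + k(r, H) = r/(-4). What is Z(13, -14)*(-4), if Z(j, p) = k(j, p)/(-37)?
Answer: -1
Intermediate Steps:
k(r, H) = -6 - r/4 (k(r, H) = -6 + r/(-4) = -6 + r*(-¼) = -6 - r/4)
Z(j, p) = 6/37 + j/148 (Z(j, p) = (-6 - j/4)/(-37) = (-6 - j/4)*(-1/37) = 6/37 + j/148)
Z(13, -14)*(-4) = (6/37 + (1/148)*13)*(-4) = (6/37 + 13/148)*(-4) = (¼)*(-4) = -1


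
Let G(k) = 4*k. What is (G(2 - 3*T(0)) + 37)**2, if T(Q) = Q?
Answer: 2025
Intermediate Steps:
(G(2 - 3*T(0)) + 37)**2 = (4*(2 - 3*0) + 37)**2 = (4*(2 + 0) + 37)**2 = (4*2 + 37)**2 = (8 + 37)**2 = 45**2 = 2025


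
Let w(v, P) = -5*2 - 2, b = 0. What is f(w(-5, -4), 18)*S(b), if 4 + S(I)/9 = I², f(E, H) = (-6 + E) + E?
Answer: 1080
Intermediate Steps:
w(v, P) = -12 (w(v, P) = -10 - 2 = -12)
f(E, H) = -6 + 2*E
S(I) = -36 + 9*I²
f(w(-5, -4), 18)*S(b) = (-6 + 2*(-12))*(-36 + 9*0²) = (-6 - 24)*(-36 + 9*0) = -30*(-36 + 0) = -30*(-36) = 1080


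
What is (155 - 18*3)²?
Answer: 10201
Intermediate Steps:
(155 - 18*3)² = (155 - 54)² = 101² = 10201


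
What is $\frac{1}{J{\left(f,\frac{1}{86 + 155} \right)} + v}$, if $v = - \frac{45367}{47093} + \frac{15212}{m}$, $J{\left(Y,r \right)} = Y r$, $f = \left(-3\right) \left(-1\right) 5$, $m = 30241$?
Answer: $- \frac{343217598533}{136629008976} \approx -2.512$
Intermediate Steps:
$f = 15$ ($f = 3 \cdot 5 = 15$)
$v = - \frac{655564731}{1424139413}$ ($v = - \frac{45367}{47093} + \frac{15212}{30241} = - \frac{655564731}{1424139413} \approx -0.46032$)
$\frac{1}{J{\left(f,\frac{1}{86 + 155} \right)} + v} = \frac{1}{\frac{15}{86 + 155} - \frac{655564731}{1424139413}} = \frac{1}{\frac{15}{241} - \frac{655564731}{1424139413}} = \frac{1}{- \frac{136629008976}{343217598533}} = - \frac{343217598533}{136629008976}$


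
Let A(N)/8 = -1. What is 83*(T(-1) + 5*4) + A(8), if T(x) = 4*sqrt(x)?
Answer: 1652 + 332*I ≈ 1652.0 + 332.0*I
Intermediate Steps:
A(N) = -8 (A(N) = 8*(-1) = -8)
83*(T(-1) + 5*4) + A(8) = 83*(4*sqrt(-1) + 5*4) - 8 = 83*(4*I + 20) - 8 = 83*(20 + 4*I) - 8 = (1660 + 332*I) - 8 = 1652 + 332*I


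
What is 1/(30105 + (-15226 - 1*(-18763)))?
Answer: 1/33642 ≈ 2.9725e-5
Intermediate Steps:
1/(30105 + (-15226 - 1*(-18763))) = 1/(30105 + (-15226 + 18763)) = 1/(30105 + 3537) = 1/33642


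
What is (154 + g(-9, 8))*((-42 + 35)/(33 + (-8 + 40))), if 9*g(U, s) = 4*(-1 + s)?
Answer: -9898/585 ≈ -16.920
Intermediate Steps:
g(U, s) = -4/9 + 4*s/9 (g(U, s) = (4*(-1 + s))/9 = (-4 + 4*s)/9 = -4/9 + 4*s/9)
(154 + g(-9, 8))*((-42 + 35)/(33 + (-8 + 40))) = (154 + (-4/9 + (4/9)*8))*((-42 + 35)/(33 + (-8 + 40))) = (154 + (-4/9 + 32/9))*(-7/(33 + 32)) = (154 + 28/9)*(-7/65) = 1414*(-7*1/65)/9 = (1414/9)*(-7/65) = -9898/585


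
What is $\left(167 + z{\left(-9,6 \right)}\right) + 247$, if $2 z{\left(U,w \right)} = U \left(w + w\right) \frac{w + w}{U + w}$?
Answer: $630$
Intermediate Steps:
$z{\left(U,w \right)} = \frac{2 U w^{2}}{U + w}$ ($z{\left(U,w \right)} = \frac{U \left(w + w\right) \frac{w + w}{U + w}}{2} = \frac{U 2 w \frac{2 w}{U + w}}{2} = \frac{2 U w \frac{2 w}{U + w}}{2} = \frac{4 U w^{2} \frac{1}{U + w}}{2} = \frac{2 U w^{2}}{U + w}$)
$\left(167 + z{\left(-9,6 \right)}\right) + 247 = \left(167 + 2 \left(-9\right) 6^{2} \frac{1}{-9 + 6}\right) + 247 = \left(167 + 2 \left(-9\right) 36 \frac{1}{-3}\right) + 247 = \left(167 + 2 \left(-9\right) 36 \left(- \frac{1}{3}\right)\right) + 247 = \left(167 + 216\right) + 247 = 383 + 247 = 630$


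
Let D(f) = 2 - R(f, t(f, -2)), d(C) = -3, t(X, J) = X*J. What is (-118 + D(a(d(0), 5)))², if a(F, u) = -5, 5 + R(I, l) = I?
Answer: 11236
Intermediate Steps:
t(X, J) = J*X
R(I, l) = -5 + I
D(f) = 7 - f (D(f) = 2 - (-5 + f) = 2 + (5 - f) = 7 - f)
(-118 + D(a(d(0), 5)))² = (-118 + (7 - 1*(-5)))² = (-118 + (7 + 5))² = (-118 + 12)² = (-106)² = 11236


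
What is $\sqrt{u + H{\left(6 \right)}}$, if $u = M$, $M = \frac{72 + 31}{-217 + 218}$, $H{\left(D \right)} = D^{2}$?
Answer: $\sqrt{139} \approx 11.79$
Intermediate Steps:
$M = 103$ ($M = \frac{103}{1} = 103 \cdot 1 = 103$)
$u = 103$
$\sqrt{u + H{\left(6 \right)}} = \sqrt{103 + 6^{2}} = \sqrt{103 + 36} = \sqrt{139}$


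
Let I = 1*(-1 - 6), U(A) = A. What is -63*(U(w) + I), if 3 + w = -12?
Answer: 1386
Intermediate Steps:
w = -15 (w = -3 - 12 = -15)
I = -7 (I = 1*(-7) = -7)
-63*(U(w) + I) = -63*(-15 - 7) = -63*(-22) = 1386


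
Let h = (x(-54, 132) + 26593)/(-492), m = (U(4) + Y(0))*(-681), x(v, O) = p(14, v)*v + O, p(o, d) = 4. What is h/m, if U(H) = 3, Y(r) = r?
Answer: 26509/1005156 ≈ 0.026373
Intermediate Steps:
x(v, O) = O + 4*v (x(v, O) = 4*v + O = O + 4*v)
m = -2043 (m = (3 + 0)*(-681) = 3*(-681) = -2043)
h = -26509/492 (h = ((132 + 4*(-54)) + 26593)/(-492) = ((132 - 216) + 26593)*(-1/492) = (-84 + 26593)*(-1/492) = 26509*(-1/492) = -26509/492 ≈ -53.880)
h/m = -26509/492/(-2043) = -26509/492*(-1/2043) = 26509/1005156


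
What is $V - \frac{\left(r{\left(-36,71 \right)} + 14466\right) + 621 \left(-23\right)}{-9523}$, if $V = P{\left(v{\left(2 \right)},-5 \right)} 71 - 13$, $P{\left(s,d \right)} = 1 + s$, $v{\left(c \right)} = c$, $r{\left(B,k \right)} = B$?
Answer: $\frac{1904747}{9523} \approx 200.02$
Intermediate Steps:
$V = 200$ ($V = \left(1 + 2\right) 71 - 13 = 3 \cdot 71 - 13 = 213 - 13 = 200$)
$V - \frac{\left(r{\left(-36,71 \right)} + 14466\right) + 621 \left(-23\right)}{-9523} = 200 - \frac{\left(-36 + 14466\right) + 621 \left(-23\right)}{-9523} = 200 - \left(14430 - 14283\right) \left(- \frac{1}{9523}\right) = 200 - 147 \left(- \frac{1}{9523}\right) = 200 - - \frac{147}{9523} = 200 + \frac{147}{9523} = \frac{1904747}{9523}$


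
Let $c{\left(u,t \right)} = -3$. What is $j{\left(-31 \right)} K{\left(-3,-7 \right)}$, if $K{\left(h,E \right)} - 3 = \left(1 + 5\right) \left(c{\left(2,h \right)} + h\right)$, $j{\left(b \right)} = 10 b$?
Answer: $10230$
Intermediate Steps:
$K{\left(h,E \right)} = -15 + 6 h$ ($K{\left(h,E \right)} = 3 + \left(1 + 5\right) \left(-3 + h\right) = 3 + 6 \left(-3 + h\right) = 3 + \left(-18 + 6 h\right) = -15 + 6 h$)
$j{\left(-31 \right)} K{\left(-3,-7 \right)} = 10 \left(-31\right) \left(-15 + 6 \left(-3\right)\right) = - 310 \left(-15 - 18\right) = \left(-310\right) \left(-33\right) = 10230$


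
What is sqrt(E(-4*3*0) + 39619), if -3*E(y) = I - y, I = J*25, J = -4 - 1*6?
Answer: sqrt(357321)/3 ≈ 199.25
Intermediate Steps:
J = -10 (J = -4 - 6 = -10)
I = -250 (I = -10*25 = -250)
E(y) = 250/3 + y/3 (E(y) = -(-250 - y)/3 = 250/3 + y/3)
sqrt(E(-4*3*0) + 39619) = sqrt((250/3 + (-4*3*0)/3) + 39619) = sqrt((250/3 + (-12*0)/3) + 39619) = sqrt((250/3 + (1/3)*0) + 39619) = sqrt((250/3 + 0) + 39619) = sqrt(250/3 + 39619) = sqrt(119107/3) = sqrt(357321)/3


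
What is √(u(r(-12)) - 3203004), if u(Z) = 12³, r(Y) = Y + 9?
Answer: 2*I*√800319 ≈ 1789.2*I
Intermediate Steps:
r(Y) = 9 + Y
u(Z) = 1728
√(u(r(-12)) - 3203004) = √(1728 - 3203004) = √(-3201276) = 2*I*√800319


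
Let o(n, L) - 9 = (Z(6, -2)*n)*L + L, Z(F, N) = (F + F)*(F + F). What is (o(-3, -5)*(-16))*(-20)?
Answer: 692480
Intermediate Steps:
Z(F, N) = 4*F² (Z(F, N) = (2*F)*(2*F) = 4*F²)
o(n, L) = 9 + L + 144*L*n (o(n, L) = 9 + (((4*6²)*n)*L + L) = 9 + (((4*36)*n)*L + L) = 9 + ((144*n)*L + L) = 9 + (144*L*n + L) = 9 + (L + 144*L*n) = 9 + L + 144*L*n)
(o(-3, -5)*(-16))*(-20) = ((9 - 5 + 144*(-5)*(-3))*(-16))*(-20) = ((9 - 5 + 2160)*(-16))*(-20) = (2164*(-16))*(-20) = -34624*(-20) = 692480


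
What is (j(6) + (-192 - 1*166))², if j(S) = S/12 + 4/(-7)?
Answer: 25130169/196 ≈ 1.2822e+5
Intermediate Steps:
j(S) = -4/7 + S/12 (j(S) = S*(1/12) + 4*(-⅐) = S/12 - 4/7 = -4/7 + S/12)
(j(6) + (-192 - 1*166))² = ((-4/7 + (1/12)*6) + (-192 - 1*166))² = ((-4/7 + ½) + (-192 - 166))² = (-1/14 - 358)² = (-5013/14)² = 25130169/196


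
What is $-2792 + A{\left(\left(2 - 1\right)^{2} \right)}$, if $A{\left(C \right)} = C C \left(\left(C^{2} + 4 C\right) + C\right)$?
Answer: $-2786$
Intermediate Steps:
$A{\left(C \right)} = C^{2} \left(C^{2} + 5 C\right)$
$-2792 + A{\left(\left(2 - 1\right)^{2} \right)} = -2792 + \left(\left(2 - 1\right)^{2}\right)^{3} \left(5 + \left(2 - 1\right)^{2}\right) = -2792 + \left(1^{2}\right)^{3} \left(5 + 1^{2}\right) = -2792 + 1^{3} \left(5 + 1\right) = -2792 + 1 \cdot 6 = -2792 + 6 = -2786$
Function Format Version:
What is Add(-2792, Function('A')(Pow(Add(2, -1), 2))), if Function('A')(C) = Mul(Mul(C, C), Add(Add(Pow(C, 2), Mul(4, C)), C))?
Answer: -2786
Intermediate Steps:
Function('A')(C) = Mul(Pow(C, 2), Add(Pow(C, 2), Mul(5, C)))
Add(-2792, Function('A')(Pow(Add(2, -1), 2))) = Add(-2792, Mul(Pow(Pow(Add(2, -1), 2), 3), Add(5, Pow(Add(2, -1), 2)))) = Add(-2792, Mul(Pow(Pow(1, 2), 3), Add(5, Pow(1, 2)))) = Add(-2792, Mul(Pow(1, 3), Add(5, 1))) = Add(-2792, Mul(1, 6)) = Add(-2792, 6) = -2786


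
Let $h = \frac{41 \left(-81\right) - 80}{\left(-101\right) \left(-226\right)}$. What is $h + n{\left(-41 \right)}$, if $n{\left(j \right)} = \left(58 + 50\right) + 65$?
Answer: $\frac{3945497}{22826} \approx 172.85$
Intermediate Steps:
$n{\left(j \right)} = 173$ ($n{\left(j \right)} = 108 + 65 = 173$)
$h = - \frac{3401}{22826}$ ($h = \frac{-3321 - 80}{22826} = \left(-3401\right) \frac{1}{22826} = - \frac{3401}{22826} \approx -0.149$)
$h + n{\left(-41 \right)} = - \frac{3401}{22826} + 173 = \frac{3945497}{22826}$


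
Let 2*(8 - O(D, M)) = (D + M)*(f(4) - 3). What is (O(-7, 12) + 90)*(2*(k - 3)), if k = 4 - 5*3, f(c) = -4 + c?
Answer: -2954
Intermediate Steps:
O(D, M) = 8 + 3*D/2 + 3*M/2 (O(D, M) = 8 - (D + M)*((-4 + 4) - 3)/2 = 8 - (D + M)*(0 - 3)/2 = 8 - (D + M)*(-3)/2 = 8 - (-3*D - 3*M)/2 = 8 + (3*D/2 + 3*M/2) = 8 + 3*D/2 + 3*M/2)
k = -11 (k = 4 - 15 = -11)
(O(-7, 12) + 90)*(2*(k - 3)) = ((8 + (3/2)*(-7) + (3/2)*12) + 90)*(2*(-11 - 3)) = ((8 - 21/2 + 18) + 90)*(2*(-14)) = (31/2 + 90)*(-28) = (211/2)*(-28) = -2954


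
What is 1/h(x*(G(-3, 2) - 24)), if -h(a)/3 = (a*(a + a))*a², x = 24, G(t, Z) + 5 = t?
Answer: -1/2087354105856 ≈ -4.7908e-13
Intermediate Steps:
G(t, Z) = -5 + t
h(a) = -6*a⁴ (h(a) = -3*a*(a + a)*a² = -3*a*(2*a)*a² = -3*2*a²*a² = -6*a⁴)
1/h(x*(G(-3, 2) - 24)) = 1/(-6*331776*((-5 - 3) - 24)⁴) = 1/(-6*331776*(-8 - 24)⁴) = 1/(-6*(24*(-32))⁴) = 1/(-6*(-768)⁴) = 1/(-6*347892350976) = 1/(-2087354105856) = -1/2087354105856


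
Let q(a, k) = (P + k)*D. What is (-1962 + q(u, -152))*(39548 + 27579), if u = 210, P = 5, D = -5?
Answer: -82364829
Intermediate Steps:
q(a, k) = -25 - 5*k (q(a, k) = (5 + k)*(-5) = -25 - 5*k)
(-1962 + q(u, -152))*(39548 + 27579) = (-1962 + (-25 - 5*(-152)))*(39548 + 27579) = (-1962 + (-25 + 760))*67127 = (-1962 + 735)*67127 = -1227*67127 = -82364829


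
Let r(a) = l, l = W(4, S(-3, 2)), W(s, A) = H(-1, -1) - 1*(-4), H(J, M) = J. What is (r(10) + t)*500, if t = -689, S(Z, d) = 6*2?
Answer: -343000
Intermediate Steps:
S(Z, d) = 12
W(s, A) = 3 (W(s, A) = -1 - 1*(-4) = -1 + 4 = 3)
l = 3
r(a) = 3
(r(10) + t)*500 = (3 - 689)*500 = -686*500 = -343000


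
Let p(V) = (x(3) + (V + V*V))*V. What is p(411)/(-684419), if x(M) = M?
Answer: -69596685/684419 ≈ -101.69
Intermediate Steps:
p(V) = V*(3 + V + V**2) (p(V) = (3 + (V + V*V))*V = (3 + (V + V**2))*V = (3 + V + V**2)*V = V*(3 + V + V**2))
p(411)/(-684419) = (411*(3 + 411 + 411**2))/(-684419) = (411*(3 + 411 + 168921))*(-1/684419) = (411*169335)*(-1/684419) = 69596685*(-1/684419) = -69596685/684419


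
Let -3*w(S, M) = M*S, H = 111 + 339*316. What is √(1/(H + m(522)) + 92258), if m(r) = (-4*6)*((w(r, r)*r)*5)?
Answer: √331834011970434532956845/1896524385 ≈ 303.74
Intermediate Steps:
H = 107235 (H = 111 + 107124 = 107235)
w(S, M) = -M*S/3
m(r) = 40*r³ (m(r) = (-4*6)*(((-r*r/3)*r)*5) = -24*(-r²/3)*r*5 = -24*(-r³/3)*5 = -(-40)*r³ = 40*r³)
√(1/(H + m(522)) + 92258) = √(1/(107235 + 40*522³) + 92258) = √(1/(107235 + 40*142236648) + 92258) = √(1/(107235 + 5689465920) + 92258) = √(1/5689573155 + 92258) = √(524908640133991/5689573155) = √331834011970434532956845/1896524385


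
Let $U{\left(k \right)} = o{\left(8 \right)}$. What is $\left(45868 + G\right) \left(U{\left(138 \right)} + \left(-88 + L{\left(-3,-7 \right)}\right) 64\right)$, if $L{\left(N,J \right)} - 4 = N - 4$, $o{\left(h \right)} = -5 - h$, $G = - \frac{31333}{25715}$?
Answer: $- \frac{6884533043219}{25715} \approx -2.6772 \cdot 10^{8}$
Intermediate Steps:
$G = - \frac{31333}{25715}$ ($G = \left(-31333\right) \frac{1}{25715} = - \frac{31333}{25715} \approx -1.2185$)
$U{\left(k \right)} = -13$ ($U{\left(k \right)} = -5 - 8 = -13$)
$L{\left(N,J \right)} = N$ ($L{\left(N,J \right)} = 4 + \left(N - 4\right) = 4 + \left(-4 + N\right) = N$)
$\left(45868 + G\right) \left(U{\left(138 \right)} + \left(-88 + L{\left(-3,-7 \right)}\right) 64\right) = \left(45868 - \frac{31333}{25715}\right) \left(-13 + \left(-88 - 3\right) 64\right) = \frac{1179464287 \left(-13 - 5824\right)}{25715} = \frac{1179464287}{25715} \left(-5837\right) = - \frac{6884533043219}{25715}$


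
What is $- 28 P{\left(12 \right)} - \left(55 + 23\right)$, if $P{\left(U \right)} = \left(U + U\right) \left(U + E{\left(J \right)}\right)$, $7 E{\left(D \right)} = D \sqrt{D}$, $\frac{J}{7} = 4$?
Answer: $-8142 - 5376 \sqrt{7} \approx -22366.0$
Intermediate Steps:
$J = 28$ ($J = 7 \cdot 4 = 28$)
$E{\left(D \right)} = \frac{D^{\frac{3}{2}}}{7}$ ($E{\left(D \right)} = \frac{D \sqrt{D}}{7} = \frac{D^{\frac{3}{2}}}{7}$)
$P{\left(U \right)} = 2 U \left(U + 8 \sqrt{7}\right)$ ($P{\left(U \right)} = \left(U + U\right) \left(U + \frac{28^{\frac{3}{2}}}{7}\right) = 2 U \left(U + \frac{56 \sqrt{7}}{7}\right) = 2 U \left(U + 8 \sqrt{7}\right)$)
$- 28 P{\left(12 \right)} - \left(55 + 23\right) = - 28 \cdot 2 \cdot 12 \left(12 + 8 \sqrt{7}\right) - \left(55 + 23\right) = - 28 \left(288 + 192 \sqrt{7}\right) - 78 = \left(-8064 - 5376 \sqrt{7}\right) - 78 = -8142 - 5376 \sqrt{7}$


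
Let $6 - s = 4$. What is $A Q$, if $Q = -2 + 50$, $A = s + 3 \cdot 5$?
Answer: $816$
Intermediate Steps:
$s = 2$ ($s = 6 - 4 = 2$)
$A = 17$ ($A = 2 + 3 \cdot 5 = 2 + 15 = 17$)
$Q = 48$
$A Q = 17 \cdot 48 = 816$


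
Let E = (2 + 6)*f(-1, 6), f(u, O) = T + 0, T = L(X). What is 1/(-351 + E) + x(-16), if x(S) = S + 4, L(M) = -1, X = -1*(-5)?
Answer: -4309/359 ≈ -12.003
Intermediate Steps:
X = 5
T = -1
x(S) = 4 + S
f(u, O) = -1 (f(u, O) = -1 + 0 = -1)
E = -8 (E = (2 + 6)*(-1) = 8*(-1) = -8)
1/(-351 + E) + x(-16) = 1/(-351 - 8) + (4 - 16) = 1/(-359) - 12 = -1/359 - 12 = -4309/359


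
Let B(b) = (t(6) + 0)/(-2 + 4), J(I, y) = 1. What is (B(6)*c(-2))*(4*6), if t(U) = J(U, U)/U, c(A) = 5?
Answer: 10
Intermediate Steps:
t(U) = 1/U
B(b) = 1/12 (B(b) = (1/6 + 0)/(-2 + 4) = (⅙ + 0)/2 = (⅙)*(½) = 1/12)
(B(6)*c(-2))*(4*6) = ((1/12)*5)*(4*6) = (5/12)*24 = 10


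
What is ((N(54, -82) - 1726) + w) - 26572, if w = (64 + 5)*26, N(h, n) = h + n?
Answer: -26532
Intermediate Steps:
w = 1794 (w = 69*26 = 1794)
((N(54, -82) - 1726) + w) - 26572 = (((54 - 82) - 1726) + 1794) - 26572 = ((-28 - 1726) + 1794) - 26572 = (-1754 + 1794) - 26572 = 40 - 26572 = -26532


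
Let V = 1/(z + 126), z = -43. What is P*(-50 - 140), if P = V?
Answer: -190/83 ≈ -2.2892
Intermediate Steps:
V = 1/83 (V = 1/(-43 + 126) = 1/83 ≈ 0.012048)
P = 1/83 ≈ 0.012048
P*(-50 - 140) = (-50 - 140)/83 = (1/83)*(-190) = -190/83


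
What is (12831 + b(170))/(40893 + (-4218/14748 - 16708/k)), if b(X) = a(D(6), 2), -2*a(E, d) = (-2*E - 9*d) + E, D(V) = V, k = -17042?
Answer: 268991728974/856502807743 ≈ 0.31406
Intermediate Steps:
a(E, d) = E/2 + 9*d/2 (a(E, d) = -((-2*E - 9*d) + E)/2 = -((-9*d - 2*E) + E)/2 = -(-E - 9*d)/2 = E/2 + 9*d/2)
b(X) = 12 (b(X) = (½)*6 + (9/2)*2 = 3 + 9 = 12)
(12831 + b(170))/(40893 + (-4218/14748 - 16708/k)) = (12831 + 12)/(40893 + (-4218/14748 - 16708/(-17042))) = 12843/(40893 + (-4218*1/14748 - 16708*(-1/17042))) = 12843/(40893 + (-703/2458 + 8354/8521)) = 12843/(40893 + 14543869/20944618) = 12843/(856502807743/20944618) = 12843*(20944618/856502807743) = 268991728974/856502807743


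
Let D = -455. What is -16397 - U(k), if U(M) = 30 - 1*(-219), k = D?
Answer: -16646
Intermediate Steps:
k = -455
U(M) = 249 (U(M) = 30 + 219 = 249)
-16397 - U(k) = -16397 - 1*249 = -16397 - 249 = -16646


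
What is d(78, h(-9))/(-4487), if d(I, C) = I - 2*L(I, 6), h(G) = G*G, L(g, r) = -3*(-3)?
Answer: -60/4487 ≈ -0.013372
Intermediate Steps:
L(g, r) = 9
h(G) = G²
d(I, C) = -18 + I (d(I, C) = I - 2*9 = I - 18 = -18 + I)
d(78, h(-9))/(-4487) = (-18 + 78)/(-4487) = 60*(-1/4487) = -60/4487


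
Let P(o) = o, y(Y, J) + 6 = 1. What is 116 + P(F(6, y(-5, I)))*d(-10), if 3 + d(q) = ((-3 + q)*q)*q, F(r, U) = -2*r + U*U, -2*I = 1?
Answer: -16823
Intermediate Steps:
I = -1/2 (I = -1/2*1 = -1/2 ≈ -0.50000)
y(Y, J) = -5 (y(Y, J) = -6 + 1 = -5)
F(r, U) = U**2 - 2*r (F(r, U) = -2*r + U**2 = U**2 - 2*r)
d(q) = -3 + q**2*(-3 + q) (d(q) = -3 + ((-3 + q)*q)*q = -3 + (q*(-3 + q))*q = -3 + q**2*(-3 + q))
116 + P(F(6, y(-5, I)))*d(-10) = 116 + ((-5)**2 - 2*6)*(-3 + (-10)**3 - 3*(-10)**2) = 116 + (25 - 12)*(-3 - 1000 - 3*100) = 116 + 13*(-3 - 1000 - 300) = 116 + 13*(-1303) = 116 - 16939 = -16823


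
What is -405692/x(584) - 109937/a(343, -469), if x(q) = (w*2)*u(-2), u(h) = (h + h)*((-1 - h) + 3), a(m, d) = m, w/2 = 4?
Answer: 27752121/21952 ≈ 1264.2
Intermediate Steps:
w = 8 (w = 2*4 = 8)
u(h) = 2*h*(2 - h) (u(h) = (2*h)*(2 - h) = 2*h*(2 - h))
x(q) = -256 (x(q) = (8*2)*(2*(-2)*(2 - 1*(-2))) = 16*(2*(-2)*(2 + 2)) = 16*(2*(-2)*4) = 16*(-16) = -256)
-405692/x(584) - 109937/a(343, -469) = -405692/(-256) - 109937/343 = -405692*(-1/256) - 109937*1/343 = 101423/64 - 109937/343 = 27752121/21952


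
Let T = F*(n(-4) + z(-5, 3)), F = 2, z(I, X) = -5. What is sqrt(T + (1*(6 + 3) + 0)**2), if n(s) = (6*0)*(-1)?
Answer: sqrt(71) ≈ 8.4261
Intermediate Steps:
n(s) = 0 (n(s) = 0*(-1) = 0)
T = -10 (T = 2*(0 - 5) = 2*(-5) = -10)
sqrt(T + (1*(6 + 3) + 0)**2) = sqrt(-10 + (1*(6 + 3) + 0)**2) = sqrt(-10 + (1*9 + 0)**2) = sqrt(-10 + (9 + 0)**2) = sqrt(-10 + 9**2) = sqrt(-10 + 81) = sqrt(71)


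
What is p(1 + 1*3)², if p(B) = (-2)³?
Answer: 64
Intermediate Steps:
p(B) = -8
p(1 + 1*3)² = (-8)² = 64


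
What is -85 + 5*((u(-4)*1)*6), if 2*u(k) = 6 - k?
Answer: 65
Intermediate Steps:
u(k) = 3 - k/2 (u(k) = (6 - k)/2 = 3 - k/2)
-85 + 5*((u(-4)*1)*6) = -85 + 5*(((3 - ½*(-4))*1)*6) = -85 + 5*(((3 + 2)*1)*6) = -85 + 5*((5*1)*6) = -85 + 5*(5*6) = -85 + 5*30 = -85 + 150 = 65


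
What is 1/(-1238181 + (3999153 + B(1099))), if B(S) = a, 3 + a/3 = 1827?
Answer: 1/2766444 ≈ 3.6148e-7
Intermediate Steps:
a = 5472 (a = -9 + 3*1827 = -9 + 5481 = 5472)
B(S) = 5472
1/(-1238181 + (3999153 + B(1099))) = 1/(-1238181 + (3999153 + 5472)) = 1/(-1238181 + 4004625) = 1/2766444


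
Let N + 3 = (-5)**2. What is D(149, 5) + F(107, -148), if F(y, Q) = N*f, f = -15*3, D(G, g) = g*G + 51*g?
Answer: 10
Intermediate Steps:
D(G, g) = 51*g + G*g (D(G, g) = G*g + 51*g = 51*g + G*g)
f = -45
N = 22 (N = -3 + (-5)**2 = -3 + 25 = 22)
F(y, Q) = -990 (F(y, Q) = 22*(-45) = -990)
D(149, 5) + F(107, -148) = 5*(51 + 149) - 990 = 5*200 - 990 = 1000 - 990 = 10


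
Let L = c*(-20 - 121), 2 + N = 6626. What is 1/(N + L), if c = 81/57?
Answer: 19/122049 ≈ 0.00015568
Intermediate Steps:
c = 27/19 (c = 81*(1/57) = 27/19 ≈ 1.4211)
N = 6624 (N = -2 + 6626 = 6624)
L = -3807/19 (L = 27*(-20 - 121)/19 = (27/19)*(-141) = -3807/19 ≈ -200.37)
1/(N + L) = 1/(6624 - 3807/19) = 1/(122049/19) = 19/122049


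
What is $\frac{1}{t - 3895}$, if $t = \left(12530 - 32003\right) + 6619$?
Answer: $- \frac{1}{16749} \approx -5.9705 \cdot 10^{-5}$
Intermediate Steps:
$t = -12854$ ($t = -19473 + 6619 = -12854$)
$\frac{1}{t - 3895} = \frac{1}{-12854 - 3895} = \frac{1}{-16749} = - \frac{1}{16749}$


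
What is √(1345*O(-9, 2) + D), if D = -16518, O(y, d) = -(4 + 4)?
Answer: I*√27278 ≈ 165.16*I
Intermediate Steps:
O(y, d) = -8 (O(y, d) = -1*8 = -8)
√(1345*O(-9, 2) + D) = √(1345*(-8) - 16518) = √(-10760 - 16518) = √(-27278) = I*√27278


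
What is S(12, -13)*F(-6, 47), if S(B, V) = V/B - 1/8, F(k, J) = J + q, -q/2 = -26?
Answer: -957/8 ≈ -119.63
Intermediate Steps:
q = 52 (q = -2*(-26) = 52)
F(k, J) = 52 + J (F(k, J) = J + 52 = 52 + J)
S(B, V) = -⅛ + V/B (S(B, V) = V/B - 1*⅛ = V/B - ⅛ = -⅛ + V/B)
S(12, -13)*F(-6, 47) = ((-13 - ⅛*12)/12)*(52 + 47) = ((-13 - 3/2)/12)*99 = ((1/12)*(-29/2))*99 = -29/24*99 = -957/8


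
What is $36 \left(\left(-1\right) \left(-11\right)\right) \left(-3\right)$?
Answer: $-1188$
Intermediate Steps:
$36 \left(\left(-1\right) \left(-11\right)\right) \left(-3\right) = 36 \cdot 11 \left(-3\right) = 396 \left(-3\right) = -1188$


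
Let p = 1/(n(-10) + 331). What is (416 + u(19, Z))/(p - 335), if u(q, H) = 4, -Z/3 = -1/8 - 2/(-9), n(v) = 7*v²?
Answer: -36085/28782 ≈ -1.2537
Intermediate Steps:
Z = -7/24 (Z = -3*(-1/8 - 2/(-9)) = -3*(-1*⅛ - 2*(-⅑)) = -3*(-⅛ + 2/9) = -3*7/72 = -7/24 ≈ -0.29167)
p = 1/1031 (p = 1/(7*(-10)² + 331) = 1/(7*100 + 331) = 1/(700 + 331) = 1/1031 ≈ 0.00096993)
(416 + u(19, Z))/(p - 335) = (416 + 4)/(1/1031 - 335) = 420/(-345384/1031) = 420*(-1031/345384) = -36085/28782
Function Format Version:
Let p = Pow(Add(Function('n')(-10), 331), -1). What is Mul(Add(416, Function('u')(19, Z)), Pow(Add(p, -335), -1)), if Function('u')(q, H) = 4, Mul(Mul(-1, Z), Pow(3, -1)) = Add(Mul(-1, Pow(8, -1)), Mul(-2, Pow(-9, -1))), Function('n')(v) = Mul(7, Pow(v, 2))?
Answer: Rational(-36085, 28782) ≈ -1.2537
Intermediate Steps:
Z = Rational(-7, 24) (Z = Mul(-3, Add(Mul(-1, Pow(8, -1)), Mul(-2, Pow(-9, -1)))) = Mul(-3, Add(Mul(-1, Rational(1, 8)), Mul(-2, Rational(-1, 9)))) = Mul(-3, Add(Rational(-1, 8), Rational(2, 9))) = Mul(-3, Rational(7, 72)) = Rational(-7, 24) ≈ -0.29167)
p = Rational(1, 1031) (p = Pow(Add(Mul(7, Pow(-10, 2)), 331), -1) = Pow(Add(Mul(7, 100), 331), -1) = Pow(Add(700, 331), -1) = Pow(1031, -1) = Rational(1, 1031) ≈ 0.00096993)
Mul(Add(416, Function('u')(19, Z)), Pow(Add(p, -335), -1)) = Mul(Add(416, 4), Pow(Add(Rational(1, 1031), -335), -1)) = Mul(420, Pow(Rational(-345384, 1031), -1)) = Mul(420, Rational(-1031, 345384)) = Rational(-36085, 28782)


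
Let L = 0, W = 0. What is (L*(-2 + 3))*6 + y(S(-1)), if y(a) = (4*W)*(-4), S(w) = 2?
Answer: 0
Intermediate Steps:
y(a) = 0 (y(a) = (4*0)*(-4) = 0*(-4) = 0)
(L*(-2 + 3))*6 + y(S(-1)) = (0*(-2 + 3))*6 + 0 = (0*1)*6 + 0 = 0*6 + 0 = 0 + 0 = 0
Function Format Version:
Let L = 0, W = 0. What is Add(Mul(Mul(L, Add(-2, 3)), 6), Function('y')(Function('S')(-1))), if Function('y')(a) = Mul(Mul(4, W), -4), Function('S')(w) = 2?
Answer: 0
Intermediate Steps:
Function('y')(a) = 0 (Function('y')(a) = Mul(Mul(4, 0), -4) = Mul(0, -4) = 0)
Add(Mul(Mul(L, Add(-2, 3)), 6), Function('y')(Function('S')(-1))) = Add(Mul(Mul(0, Add(-2, 3)), 6), 0) = Add(Mul(Mul(0, 1), 6), 0) = Add(Mul(0, 6), 0) = Add(0, 0) = 0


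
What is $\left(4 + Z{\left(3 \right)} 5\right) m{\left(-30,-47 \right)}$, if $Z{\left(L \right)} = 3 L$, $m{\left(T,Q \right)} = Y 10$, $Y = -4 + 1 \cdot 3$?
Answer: $-490$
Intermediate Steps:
$Y = -1$ ($Y = -4 + 3 = -1$)
$m{\left(T,Q \right)} = -10$ ($m{\left(T,Q \right)} = \left(-1\right) 10 = -10$)
$\left(4 + Z{\left(3 \right)} 5\right) m{\left(-30,-47 \right)} = \left(4 + 3 \cdot 3 \cdot 5\right) \left(-10\right) = \left(4 + 9 \cdot 5\right) \left(-10\right) = \left(4 + 45\right) \left(-10\right) = 49 \left(-10\right) = -490$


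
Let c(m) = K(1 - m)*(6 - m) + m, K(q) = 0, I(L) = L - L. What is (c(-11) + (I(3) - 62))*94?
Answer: -6862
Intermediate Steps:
I(L) = 0
c(m) = m (c(m) = 0*(6 - m) + m = 0 + m = m)
(c(-11) + (I(3) - 62))*94 = (-11 + (0 - 62))*94 = (-11 - 62)*94 = -73*94 = -6862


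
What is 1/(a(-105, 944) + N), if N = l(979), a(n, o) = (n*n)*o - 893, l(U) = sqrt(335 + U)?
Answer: 10406707/108299550582535 - 3*sqrt(146)/108299550582535 ≈ 9.6092e-8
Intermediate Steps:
a(n, o) = -893 + o*n**2 (a(n, o) = n**2*o - 893 = o*n**2 - 893 = -893 + o*n**2)
N = 3*sqrt(146) (N = sqrt(335 + 979) = sqrt(1314) = 3*sqrt(146) ≈ 36.249)
1/(a(-105, 944) + N) = 1/((-893 + 944*(-105)**2) + 3*sqrt(146)) = 1/((-893 + 944*11025) + 3*sqrt(146)) = 1/((-893 + 10407600) + 3*sqrt(146)) = 1/(10406707 + 3*sqrt(146))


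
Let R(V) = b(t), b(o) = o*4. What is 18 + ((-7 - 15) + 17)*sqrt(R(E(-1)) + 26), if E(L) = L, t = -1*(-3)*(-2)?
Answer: 18 - 5*sqrt(2) ≈ 10.929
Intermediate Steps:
t = -6 (t = 3*(-2) = -6)
b(o) = 4*o
R(V) = -24 (R(V) = 4*(-6) = -24)
18 + ((-7 - 15) + 17)*sqrt(R(E(-1)) + 26) = 18 + ((-7 - 15) + 17)*sqrt(-24 + 26) = 18 + (-22 + 17)*sqrt(2) = 18 - 5*sqrt(2)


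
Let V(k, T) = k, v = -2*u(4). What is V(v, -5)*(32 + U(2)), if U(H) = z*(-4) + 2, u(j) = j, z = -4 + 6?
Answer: -208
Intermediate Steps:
z = 2
v = -8 (v = -2*4 = -8)
U(H) = -6 (U(H) = 2*(-4) + 2 = -8 + 2 = -6)
V(v, -5)*(32 + U(2)) = -8*(32 - 6) = -8*26 = -208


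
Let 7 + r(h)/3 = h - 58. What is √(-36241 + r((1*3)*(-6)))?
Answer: I*√36490 ≈ 191.02*I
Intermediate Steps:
r(h) = -195 + 3*h (r(h) = -21 + 3*(h - 58) = -21 + 3*(-58 + h) = -21 + (-174 + 3*h) = -195 + 3*h)
√(-36241 + r((1*3)*(-6))) = √(-36241 + (-195 + 3*((1*3)*(-6)))) = √(-36241 + (-195 + 3*(3*(-6)))) = √(-36241 + (-195 + 3*(-18))) = √(-36241 + (-195 - 54)) = √(-36241 - 249) = √(-36490) = I*√36490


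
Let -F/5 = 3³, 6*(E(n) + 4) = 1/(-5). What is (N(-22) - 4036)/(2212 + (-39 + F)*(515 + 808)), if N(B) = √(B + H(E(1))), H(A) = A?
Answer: 2018/113995 - I*√23430/6839700 ≈ 0.017703 - 2.2379e-5*I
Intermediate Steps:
E(n) = -121/30 (E(n) = -4 + (⅙)/(-5) = -4 + (⅙)*(-⅕) = -4 - 1/30 = -121/30)
F = -135 (F = -5*3³ = -5*27 = -135)
N(B) = √(-121/30 + B) (N(B) = √(B - 121/30) = √(-121/30 + B))
(N(-22) - 4036)/(2212 + (-39 + F)*(515 + 808)) = (√(-3630 + 900*(-22))/30 - 4036)/(2212 + (-39 - 135)*(515 + 808)) = (√(-3630 - 19800)/30 - 4036)/(2212 - 174*1323) = (√(-23430)/30 - 4036)/(2212 - 230202) = ((I*√23430)/30 - 4036)/(-227990) = (I*√23430/30 - 4036)*(-1/227990) = (-4036 + I*√23430/30)*(-1/227990) = 2018/113995 - I*√23430/6839700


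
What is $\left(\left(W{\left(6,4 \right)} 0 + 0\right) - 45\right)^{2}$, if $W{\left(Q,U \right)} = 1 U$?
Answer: $2025$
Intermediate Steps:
$W{\left(Q,U \right)} = U$
$\left(\left(W{\left(6,4 \right)} 0 + 0\right) - 45\right)^{2} = \left(\left(4 \cdot 0 + 0\right) - 45\right)^{2} = \left(\left(0 + 0\right) - 45\right)^{2} = \left(0 - 45\right)^{2} = \left(-45\right)^{2} = 2025$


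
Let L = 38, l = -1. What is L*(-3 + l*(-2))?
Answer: -38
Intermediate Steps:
L*(-3 + l*(-2)) = 38*(-3 - 1*(-2)) = 38*(-3 + 2) = 38*(-1) = -38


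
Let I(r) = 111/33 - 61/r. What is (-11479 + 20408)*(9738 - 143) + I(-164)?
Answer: 154555460759/1804 ≈ 8.5674e+7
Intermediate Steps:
I(r) = 37/11 - 61/r (I(r) = 111*(1/33) - 61/r = 37/11 - 61/r)
(-11479 + 20408)*(9738 - 143) + I(-164) = (-11479 + 20408)*(9738 - 143) + (37/11 - 61/(-164)) = 8929*9595 + (37/11 - 61*(-1/164)) = 85673755 + (37/11 + 61/164) = 85673755 + 6739/1804 = 154555460759/1804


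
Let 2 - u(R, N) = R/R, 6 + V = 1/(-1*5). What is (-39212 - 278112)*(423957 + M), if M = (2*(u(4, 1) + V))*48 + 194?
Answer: -672174418916/5 ≈ -1.3443e+11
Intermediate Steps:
V = -31/5 (V = -6 + 1/(-1*5) = -6 + 1/(-5) = -6 - ⅕ = -31/5 ≈ -6.2000)
u(R, N) = 1 (u(R, N) = 2 - R/R = 2 - 1*1 = 2 - 1 = 1)
M = -1526/5 (M = (2*(1 - 31/5))*48 + 194 = (2*(-26/5))*48 + 194 = -52/5*48 + 194 = -2496/5 + 194 = -1526/5 ≈ -305.20)
(-39212 - 278112)*(423957 + M) = (-39212 - 278112)*(423957 - 1526/5) = -317324*2118259/5 = -672174418916/5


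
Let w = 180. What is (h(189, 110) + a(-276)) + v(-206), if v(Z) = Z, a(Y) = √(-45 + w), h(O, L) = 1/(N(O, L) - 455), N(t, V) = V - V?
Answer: -93731/455 + 3*√15 ≈ -194.38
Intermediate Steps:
N(t, V) = 0
h(O, L) = -1/455 (h(O, L) = 1/(0 - 455) = 1/(-455) = -1/455)
a(Y) = 3*√15 (a(Y) = √(-45 + 180) = √135 = 3*√15)
(h(189, 110) + a(-276)) + v(-206) = (-1/455 + 3*√15) - 206 = -93731/455 + 3*√15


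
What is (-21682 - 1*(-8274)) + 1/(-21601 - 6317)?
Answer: -374324545/27918 ≈ -13408.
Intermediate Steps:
(-21682 - 1*(-8274)) + 1/(-21601 - 6317) = (-21682 + 8274) + 1/(-27918) = -13408 - 1/27918 = -374324545/27918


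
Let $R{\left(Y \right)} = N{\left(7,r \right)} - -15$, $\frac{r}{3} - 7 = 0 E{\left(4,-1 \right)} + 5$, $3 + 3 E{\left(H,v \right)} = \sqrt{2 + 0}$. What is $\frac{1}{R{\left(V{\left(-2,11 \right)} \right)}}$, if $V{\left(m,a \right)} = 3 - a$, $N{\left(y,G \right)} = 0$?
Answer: $\frac{1}{15} \approx 0.066667$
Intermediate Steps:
$E{\left(H,v \right)} = -1 + \frac{\sqrt{2}}{3}$ ($E{\left(H,v \right)} = -1 + \frac{\sqrt{2 + 0}}{3} = -1 + \frac{\sqrt{2}}{3}$)
$r = 36$ ($r = 21 + 3 \left(0 \left(-1 + \frac{\sqrt{2}}{3}\right) + 5\right) = 21 + 3 \left(0 + 5\right) = 21 + 3 \cdot 5 = 21 + 15 = 36$)
$R{\left(Y \right)} = 15$ ($R{\left(Y \right)} = 0 - -15 = 0 + 15 = 15$)
$\frac{1}{R{\left(V{\left(-2,11 \right)} \right)}} = \frac{1}{15}$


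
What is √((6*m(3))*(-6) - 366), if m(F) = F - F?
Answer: I*√366 ≈ 19.131*I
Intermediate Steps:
m(F) = 0
√((6*m(3))*(-6) - 366) = √((6*0)*(-6) - 366) = √(0*(-6) - 366) = √(0 - 366) = √(-366) = I*√366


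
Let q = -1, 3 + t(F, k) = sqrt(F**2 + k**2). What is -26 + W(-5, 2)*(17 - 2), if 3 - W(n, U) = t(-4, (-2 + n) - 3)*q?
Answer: -26 + 30*sqrt(29) ≈ 135.55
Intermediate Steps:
t(F, k) = -3 + sqrt(F**2 + k**2)
W(n, U) = sqrt(16 + (-5 + n)**2) (W(n, U) = 3 - (-3 + sqrt((-4)**2 + ((-2 + n) - 3)**2))*(-1) = 3 - (-3 + sqrt(16 + (-5 + n)**2))*(-1) = 3 - (3 - sqrt(16 + (-5 + n)**2)) = 3 + (-3 + sqrt(16 + (-5 + n)**2)) = sqrt(16 + (-5 + n)**2))
-26 + W(-5, 2)*(17 - 2) = -26 + sqrt(16 + (-5 - 5)**2)*(17 - 2) = -26 + sqrt(16 + (-10)**2)*15 = -26 + sqrt(16 + 100)*15 = -26 + sqrt(116)*15 = -26 + (2*sqrt(29))*15 = -26 + 30*sqrt(29)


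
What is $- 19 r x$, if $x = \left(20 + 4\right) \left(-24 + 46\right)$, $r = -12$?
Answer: $120384$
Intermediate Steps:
$x = 528$ ($x = 24 \cdot 22 = 528$)
$- 19 r x = \left(-19\right) \left(-12\right) 528 = 228 \cdot 528 = 120384$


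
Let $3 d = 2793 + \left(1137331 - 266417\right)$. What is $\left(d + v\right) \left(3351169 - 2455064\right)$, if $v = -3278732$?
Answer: $- \frac{8031331205345}{3} \approx -2.6771 \cdot 10^{12}$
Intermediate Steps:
$d = \frac{873707}{3}$ ($d = \frac{2793 + \left(1137331 - 266417\right)}{3} = \frac{2793 + 870914}{3} = \frac{1}{3} \cdot 873707 = \frac{873707}{3} \approx 2.9124 \cdot 10^{5}$)
$\left(d + v\right) \left(3351169 - 2455064\right) = \left(\frac{873707}{3} - 3278732\right) \left(3351169 - 2455064\right) = \left(- \frac{8962489}{3}\right) 896105 = - \frac{8031331205345}{3}$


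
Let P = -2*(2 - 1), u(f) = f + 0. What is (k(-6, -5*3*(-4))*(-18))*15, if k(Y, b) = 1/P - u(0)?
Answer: 135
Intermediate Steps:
u(f) = f
P = -2 (P = -2*1 = -2)
k(Y, b) = -½ (k(Y, b) = 1/(-2) - 1*0 = -½ + 0 = -½)
(k(-6, -5*3*(-4))*(-18))*15 = -½*(-18)*15 = 9*15 = 135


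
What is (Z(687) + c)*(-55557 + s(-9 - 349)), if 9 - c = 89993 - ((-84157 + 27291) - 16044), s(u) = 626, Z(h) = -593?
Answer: 8980504397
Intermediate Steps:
c = -162894 (c = 9 - (89993 - ((-84157 + 27291) - 16044)) = 9 - (89993 - (-56866 - 16044)) = 9 - (89993 - 1*(-72910)) = 9 - (89993 + 72910) = 9 - 1*162903 = 9 - 162903 = -162894)
(Z(687) + c)*(-55557 + s(-9 - 349)) = (-593 - 162894)*(-55557 + 626) = -163487*(-54931) = 8980504397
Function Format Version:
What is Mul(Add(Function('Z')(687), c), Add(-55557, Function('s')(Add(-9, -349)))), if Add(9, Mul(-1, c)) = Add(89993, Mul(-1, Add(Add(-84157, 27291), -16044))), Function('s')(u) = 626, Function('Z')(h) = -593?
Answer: 8980504397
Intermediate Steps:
c = -162894 (c = Add(9, Mul(-1, Add(89993, Mul(-1, Add(Add(-84157, 27291), -16044))))) = Add(9, Mul(-1, Add(89993, Mul(-1, Add(-56866, -16044))))) = Add(9, Mul(-1, Add(89993, Mul(-1, -72910)))) = Add(9, Mul(-1, Add(89993, 72910))) = Add(9, Mul(-1, 162903)) = Add(9, -162903) = -162894)
Mul(Add(Function('Z')(687), c), Add(-55557, Function('s')(Add(-9, -349)))) = Mul(Add(-593, -162894), Add(-55557, 626)) = Mul(-163487, -54931) = 8980504397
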